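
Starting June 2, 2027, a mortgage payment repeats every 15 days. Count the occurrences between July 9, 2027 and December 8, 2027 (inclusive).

10

Occurrences land 15·i days after June 2, 2027 for i = 0, 1, 2, …
July 9, 2027 is 37 days after the start; 37 ÷ 15 = 2 remainder 7; since the remainder is 7, round up to i = 3. First occurrence in the window: #4 on July 17, 2027 (3×15 = 45 days in).
December 8, 2027 is 189 days after the start; 189 ÷ 15 = 12 remainder 9. Last occurrence in the window: #13 on November 29, 2027.
Occurrences #4 through #13: 10 in total.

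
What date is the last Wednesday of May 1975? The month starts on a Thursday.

May 28, 1975

May 1975 begins on a Thursday, so the first Wednesday is May 7 (6 days later).
May 1975 has 31 days. Adding weeks: 7, 14, 21, 28 — the last one ≤ 31 is the 28th.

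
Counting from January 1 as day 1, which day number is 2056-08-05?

218

Days in months before August: 31 + 29 + 31 + 30 + 31 + 30 + 31 = 213.
Plus 5 days into August → day 218.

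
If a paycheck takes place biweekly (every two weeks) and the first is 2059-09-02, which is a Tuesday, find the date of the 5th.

The 5th occurrence is 4 intervals after the first: 4 × 14 = 56 days after 2059-09-02.
September has 30 days — 28 days to the end of September leaves 28.
28 days into October → 2059-10-28.

2059-10-28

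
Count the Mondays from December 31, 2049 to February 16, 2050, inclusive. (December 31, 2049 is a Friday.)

7

December 31, 2049 is a Friday; the first Monday on or after it is January 3, 2050 (3 days later).
From January 3, 2050 to February 16, 2050: 28 + 16 = 44 days (rest of January, February).
44 ÷ 7 = 6 full weeks with remainder 2, so 6 more Mondays after the first → 7.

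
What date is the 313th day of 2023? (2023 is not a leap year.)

January has 31 days (313 − 31 = 282 remain).
February has 28 days (282 − 28 = 254 remain).
March has 31 days (254 − 31 = 223 remain).
April has 30 days (223 − 30 = 193 remain).
May has 31 days (193 − 31 = 162 remain).
June has 30 days (162 − 30 = 132 remain).
July has 31 days (132 − 31 = 101 remain).
August has 31 days (101 − 31 = 70 remain).
September has 30 days (70 − 30 = 40 remain).
October has 31 days (40 − 31 = 9 remain).
9 into November → November 9.

November 9, 2023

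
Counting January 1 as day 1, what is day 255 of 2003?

Jan has 31 days (255 − 31 = 224 remain).
Feb has 28 days (224 − 28 = 196 remain).
Mar has 31 days (196 − 31 = 165 remain).
Apr has 30 days (165 − 30 = 135 remain).
May has 31 days (135 − 31 = 104 remain).
Jun has 30 days (104 − 30 = 74 remain).
Jul has 31 days (74 − 31 = 43 remain).
Aug has 31 days (43 − 31 = 12 remain).
12 into Sep → Sep 12.

Sep 12, 2003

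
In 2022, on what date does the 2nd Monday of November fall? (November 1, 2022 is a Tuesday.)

November 2022 begins on a Tuesday, so the first Monday is November 7 (6 days later).
The 2nd Monday is 1 weeks later: 7 + 7 = 14.

November 14, 2022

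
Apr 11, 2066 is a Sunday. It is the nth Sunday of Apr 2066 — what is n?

2nd

Day 11 falls in week ⌈11/7⌉ of the month.
Days 1–7 hold the 1st Sunday, 8–14 the 2nd, 15–21 the 3rd, 22–28 the 4th, 29–31 the 5th.
11 is in the range for the 2nd.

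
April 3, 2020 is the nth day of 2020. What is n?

Days in months before April: 31 + 29 + 31 = 91.
Plus 3 days into April → day 94.

94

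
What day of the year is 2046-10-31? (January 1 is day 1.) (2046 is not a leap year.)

304

Days in months before October: 31 + 28 + 31 + 30 + 31 + 30 + 31 + 31 + 30 = 273.
Plus 31 days into October → day 304.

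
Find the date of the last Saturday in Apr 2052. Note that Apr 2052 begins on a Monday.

Apr 27, 2052

Apr 2052 begins on a Monday, so the first Saturday is Apr 6 (5 days later).
Apr 2052 has 30 days. Adding weeks: 6, 13, 20, 27 — the last one ≤ 30 is the 27th.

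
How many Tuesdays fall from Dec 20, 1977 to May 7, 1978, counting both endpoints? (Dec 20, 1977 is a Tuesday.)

Dec 20, 1977 is a Tuesday; the first Tuesday on or after it is Dec 20, 1977.
From Dec 20, 1977 to May 7, 1978: 11 + 31 + 28 + 31 + 30 + 7 = 138 days (rest of Dec, Jan, Feb, Mar, Apr, May).
138 ÷ 7 = 19 full weeks with remainder 5, so 19 more Tuesdays after the first → 20.

20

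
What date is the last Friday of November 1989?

1989-11-24

The first Friday of November 1989 is November 3.
November 1989 has 30 days. Adding weeks: 3, 10, 17, 24 — the last one ≤ 30 is the 24th.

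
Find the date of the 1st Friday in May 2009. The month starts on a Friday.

1 May 2009

May 2009 begins on a Friday, so the first Friday is May 1.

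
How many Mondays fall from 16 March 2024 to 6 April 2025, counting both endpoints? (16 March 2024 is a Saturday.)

16 March 2024 is a Saturday; the first Monday on or after it is 18 March 2024 (2 days later).
From 18 March 2024 to 6 April 2025: 288 + 96 = 384 days (rest of 2024, to 6 April 2025 in 2025).
384 ÷ 7 = 54 full weeks with remainder 6, so 54 more Mondays after the first → 55.

55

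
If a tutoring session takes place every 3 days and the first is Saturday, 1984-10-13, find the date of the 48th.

1985-03-03

The 48th occurrence is 47 intervals after the first: 47 × 3 = 141 days after 1984-10-13.
October has 31 days — 18 days to the end of October leaves 123.
November has 30 days (93 left).
December has 31 days (62 left).
January has 31 days (31 left).
February has 28 days (3 left).
3 days into March → 1985-03-03.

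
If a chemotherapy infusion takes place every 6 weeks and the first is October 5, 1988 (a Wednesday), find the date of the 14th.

April 4, 1990

The 14th occurrence is 13 intervals after the first: 13 × 42 = 546 days after October 5, 1988.
October has 31 days — 26 days to the end of October leaves 520.
From end of October to end of 1988 is 61 days (459 left).
1989 has 365 days (94 left).
January has 31 days (63 left).
February has 28 days (35 left).
March has 31 days (4 left).
4 days into April → April 4, 1990.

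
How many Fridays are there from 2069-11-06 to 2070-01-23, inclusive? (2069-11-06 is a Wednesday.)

2069-11-06 is a Wednesday; the first Friday on or after it is 2069-11-08 (2 days later).
From 2069-11-08 to 2070-01-23: 22 + 31 + 23 = 76 days (rest of November, December, January).
76 ÷ 7 = 10 full weeks with remainder 6, so 10 more Fridays after the first → 11.

11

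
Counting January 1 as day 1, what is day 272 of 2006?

January has 31 days (272 − 31 = 241 remain).
February has 28 days (241 − 28 = 213 remain).
March has 31 days (213 − 31 = 182 remain).
April has 30 days (182 − 30 = 152 remain).
May has 31 days (152 − 31 = 121 remain).
June has 30 days (121 − 30 = 91 remain).
July has 31 days (91 − 31 = 60 remain).
August has 31 days (60 − 31 = 29 remain).
29 into September → September 29.

September 29, 2006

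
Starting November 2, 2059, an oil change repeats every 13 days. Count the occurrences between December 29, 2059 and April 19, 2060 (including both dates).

Occurrences land 13·i days after November 2, 2059 for i = 0, 1, 2, …
December 29, 2059 is 57 days after the start; 57 ÷ 13 = 4 remainder 5; since the remainder is 5, round up to i = 5. First occurrence in the window: #6 on January 6, 2060 (5×13 = 65 days in).
April 19, 2060 is 169 days after the start; 169 ÷ 13 = 13 remainder 0. Last occurrence in the window: #14 on April 19, 2060.
Occurrences #6 through #14: 9 in total.

9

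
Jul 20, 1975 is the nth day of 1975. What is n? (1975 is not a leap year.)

201

Days in months before Jul: 31 + 28 + 31 + 30 + 31 + 30 = 181.
Plus 20 days into Jul → day 201.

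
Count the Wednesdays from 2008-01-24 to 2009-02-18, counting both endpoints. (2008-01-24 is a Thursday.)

56

2008-01-24 is a Thursday; the first Wednesday on or after it is 2008-01-30 (6 days later).
From 2008-01-30 to 2009-02-18: 336 + 49 = 385 days (rest of 2008, to 2009-02-18 in 2009).
385 ÷ 7 = 55 full weeks with remainder 0, so 55 more Wednesdays after the first → 56.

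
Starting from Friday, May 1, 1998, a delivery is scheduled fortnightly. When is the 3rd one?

May 29, 1998

The 3rd occurrence is 2 intervals after the first: 2 × 14 = 28 days after May 1, 1998.
28 days later is May 29, 1998.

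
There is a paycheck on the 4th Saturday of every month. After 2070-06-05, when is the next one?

2070-06-28

June 2070 starts on a Sunday; its first Saturday is the 7th, so the 4th Saturday is the 28th — 2070-06-28.
2070-06-28 is after 2070-06-05, so that is the next one.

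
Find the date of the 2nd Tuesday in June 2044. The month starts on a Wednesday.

June 14, 2044

June 2044 begins on a Wednesday, so the first Tuesday is June 7 (6 days later).
The 2nd Tuesday is 1 weeks later: 7 + 7 = 14.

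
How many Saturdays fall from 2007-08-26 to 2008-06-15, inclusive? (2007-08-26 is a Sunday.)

2007-08-26 is a Sunday; the first Saturday on or after it is 2007-09-01 (6 days later).
From 2007-09-01 to 2008-06-15: 29 + 31 + 30 + 31 + 31 + 29 + 31 + 30 + 31 + 15 = 288 days (rest of September, October, November, December, January, February, March, April, May, June).
288 ÷ 7 = 41 full weeks with remainder 1, so 41 more Saturdays after the first → 42.

42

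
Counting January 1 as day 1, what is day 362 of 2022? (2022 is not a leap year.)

2022-12-28

January has 31 days (362 − 31 = 331 remain).
February has 28 days (331 − 28 = 303 remain).
March has 31 days (303 − 31 = 272 remain).
April has 30 days (272 − 30 = 242 remain).
May has 31 days (242 − 31 = 211 remain).
June has 30 days (211 − 30 = 181 remain).
July has 31 days (181 − 31 = 150 remain).
August has 31 days (150 − 31 = 119 remain).
September has 30 days (119 − 30 = 89 remain).
October has 31 days (89 − 31 = 58 remain).
November has 30 days (58 − 30 = 28 remain).
28 into December → December 28.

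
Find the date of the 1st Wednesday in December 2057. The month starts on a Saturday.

5 December 2057

December 2057 begins on a Saturday, so the first Wednesday is December 5 (4 days later).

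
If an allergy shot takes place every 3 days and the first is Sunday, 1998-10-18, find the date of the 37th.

The 37th occurrence is 36 intervals after the first: 36 × 3 = 108 days after 1998-10-18.
October has 31 days — 13 days to the end of October leaves 95.
November has 30 days (65 left).
December has 31 days (34 left).
January has 31 days (3 left).
3 days into February → 1999-02-03.

1999-02-03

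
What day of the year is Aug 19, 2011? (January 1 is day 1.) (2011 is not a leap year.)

231

Days in months before Aug: 31 + 28 + 31 + 30 + 31 + 30 + 31 = 212.
Plus 19 days into Aug → day 231.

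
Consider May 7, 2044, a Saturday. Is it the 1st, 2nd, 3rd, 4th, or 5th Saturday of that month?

1st

Day 7 falls in week ⌈7/7⌉ of the month.
Days 1–7 hold the 1st Saturday, 8–14 the 2nd, 15–21 the 3rd, 22–28 the 4th, 29–31 the 5th.
7 is in the range for the 1st.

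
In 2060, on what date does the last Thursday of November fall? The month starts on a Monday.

November 2060 begins on a Monday, so the first Thursday is November 4 (3 days later).
November 2060 has 30 days. Adding weeks: 4, 11, 18, 25 — the last one ≤ 30 is the 25th.

25 November 2060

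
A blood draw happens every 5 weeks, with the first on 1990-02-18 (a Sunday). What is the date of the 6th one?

The 6th occurrence is 5 intervals after the first: 5 × 35 = 175 days after 1990-02-18.
February has 28 days — 10 days to the end of February leaves 165.
March has 31 days (134 left).
April has 30 days (104 left).
May has 31 days (73 left).
June has 30 days (43 left).
July has 31 days (12 left).
12 days into August → 1990-08-12.

1990-08-12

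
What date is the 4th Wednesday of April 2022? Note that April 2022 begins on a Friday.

2022-04-27

April 2022 begins on a Friday, so the first Wednesday is April 6 (5 days later).
The 4th Wednesday is 3 weeks later: 6 + 21 = 27.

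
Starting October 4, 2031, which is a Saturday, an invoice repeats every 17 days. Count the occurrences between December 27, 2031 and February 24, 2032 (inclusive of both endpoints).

Occurrences land 17·i days after October 4, 2031 for i = 0, 1, 2, …
December 27, 2031 is 84 days after the start; 84 ÷ 17 = 4 remainder 16; since the remainder is 16, round up to i = 5. First occurrence in the window: #6 on December 28, 2031 (5×17 = 85 days in).
February 24, 2032 is 143 days after the start; 143 ÷ 17 = 8 remainder 7. Last occurrence in the window: #9 on February 17, 2032.
Occurrences #6 through #9: 4 in total.

4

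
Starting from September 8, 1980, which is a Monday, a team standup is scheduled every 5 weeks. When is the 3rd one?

November 17, 1980

The 3rd occurrence is 2 intervals after the first: 2 × 35 = 70 days after September 8, 1980.
September has 30 days — 22 days to the end of September leaves 48.
October has 31 days (17 left).
17 days into November → November 17, 1980.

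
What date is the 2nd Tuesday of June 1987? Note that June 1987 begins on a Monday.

June 9, 1987

June 1987 begins on a Monday, so the first Tuesday is June 2 (1 day later).
The 2nd Tuesday is 1 weeks later: 2 + 7 = 9.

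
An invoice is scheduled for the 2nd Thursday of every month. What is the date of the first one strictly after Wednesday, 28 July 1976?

July 1976 starts on a Thursday; its first Thursday is the 1st, so the 2nd Thursday is the 8th — 8 July 1976.
That is not after 28 July 1976, so look at August 1976.
August 1976 starts on a Sunday; its first Thursday is the 5th, so the 2nd Thursday is the 12th — 12 August 1976.

12 August 1976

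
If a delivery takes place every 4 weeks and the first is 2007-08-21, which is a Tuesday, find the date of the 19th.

2009-01-06

The 19th occurrence is 18 intervals after the first: 18 × 28 = 504 days after 2007-08-21.
August has 31 days — 10 days to the end of August leaves 494.
From end of August to end of 2007 is 122 days (372 left).
2008 has 366 days (6 left).
6 days into January → 2009-01-06.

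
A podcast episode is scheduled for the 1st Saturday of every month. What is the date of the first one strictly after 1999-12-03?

1999-12-04

December 1999 starts on a Wednesday, so its 1st Saturday is 1999-12-04 (3 days in).
1999-12-04 is after 1999-12-03, so that is the next one.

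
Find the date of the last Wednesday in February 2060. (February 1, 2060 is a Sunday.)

25 February 2060

February 2060 begins on a Sunday, so the first Wednesday is February 4 (3 days later).
February 2060 has 29 days. Adding weeks: 4, 11, 18, 25 — the last one ≤ 29 is the 25th.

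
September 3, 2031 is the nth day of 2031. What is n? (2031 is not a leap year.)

Days in months before September: 31 + 28 + 31 + 30 + 31 + 30 + 31 + 31 = 243.
Plus 3 days into September → day 246.

246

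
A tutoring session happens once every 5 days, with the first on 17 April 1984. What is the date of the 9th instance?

The 9th occurrence is 8 intervals after the first: 8 × 5 = 40 days after 17 April 1984.
April has 30 days — 13 days to the end of April leaves 27.
27 days into May → 27 May 1984.

27 May 1984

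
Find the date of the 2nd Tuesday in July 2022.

12 July 2022

The first Tuesday of July 2022 is July 5.
The 2nd Tuesday is 1 weeks later: 5 + 7 = 12.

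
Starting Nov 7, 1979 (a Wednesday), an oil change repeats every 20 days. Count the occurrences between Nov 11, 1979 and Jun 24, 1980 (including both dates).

Occurrences land 20·i days after Nov 7, 1979 for i = 0, 1, 2, …
Nov 11, 1979 is 4 days after the start; 4 ÷ 20 = 0 remainder 4; since the remainder is 4, round up to i = 1. First occurrence in the window: #2 on Nov 27, 1979 (1×20 = 20 days in).
Jun 24, 1980 is 230 days after the start; 230 ÷ 20 = 11 remainder 10. Last occurrence in the window: #12 on Jun 14, 1980.
Occurrences #2 through #12: 11 in total.

11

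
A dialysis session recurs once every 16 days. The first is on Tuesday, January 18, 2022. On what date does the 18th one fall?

The 18th occurrence is 17 intervals after the first: 17 × 16 = 272 days after January 18, 2022.
January has 31 days — 13 days to the end of January leaves 259.
February has 28 days (231 left).
March has 31 days (200 left).
April has 30 days (170 left).
May has 31 days (139 left).
June has 30 days (109 left).
July has 31 days (78 left).
August has 31 days (47 left).
September has 30 days (17 left).
17 days into October → October 17, 2022.

October 17, 2022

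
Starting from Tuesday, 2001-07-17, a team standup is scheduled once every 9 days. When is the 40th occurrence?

The 40th occurrence is 39 intervals after the first: 39 × 9 = 351 days after 2001-07-17.
July has 31 days — 14 days to the end of July leaves 337.
August has 31 days (306 left).
September has 30 days (276 left).
October has 31 days (245 left).
November has 30 days (215 left).
December has 31 days (184 left).
January has 31 days (153 left).
February has 28 days (125 left).
March has 31 days (94 left).
April has 30 days (64 left).
May has 31 days (33 left).
June has 30 days (3 left).
3 days into July → 2002-07-03.

2002-07-03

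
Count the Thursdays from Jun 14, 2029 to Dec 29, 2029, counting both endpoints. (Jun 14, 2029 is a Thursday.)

29

Jun 14, 2029 is a Thursday; the first Thursday on or after it is Jun 14, 2029.
From Jun 14, 2029 to Dec 29, 2029: 16 + 31 + 31 + 30 + 31 + 30 + 29 = 198 days (rest of Jun, Jul, Aug, Sep, Oct, Nov, Dec).
198 ÷ 7 = 28 full weeks with remainder 2, so 28 more Thursdays after the first → 29.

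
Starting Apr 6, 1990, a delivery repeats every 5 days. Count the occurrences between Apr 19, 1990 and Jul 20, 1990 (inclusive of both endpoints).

19

Occurrences land 5·i days after Apr 6, 1990 for i = 0, 1, 2, …
Apr 19, 1990 is 13 days after the start; 13 ÷ 5 = 2 remainder 3; since the remainder is 3, round up to i = 3. First occurrence in the window: #4 on Apr 21, 1990 (3×5 = 15 days in).
Jul 20, 1990 is 105 days after the start; 105 ÷ 5 = 21 remainder 0. Last occurrence in the window: #22 on Jul 20, 1990.
Occurrences #4 through #22: 19 in total.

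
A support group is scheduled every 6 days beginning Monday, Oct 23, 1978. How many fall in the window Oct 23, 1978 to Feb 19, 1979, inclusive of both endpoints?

Occurrences land 6·i days after Oct 23, 1978 for i = 0, 1, 2, …
The window opens on the start date, so the first occurrence inside is #1 on Oct 23, 1978.
Feb 19, 1979 is 119 days after the start; 119 ÷ 6 = 19 remainder 5. Last occurrence in the window: #20 on Feb 14, 1979.
Occurrences #1 through #20: 20 in total.

20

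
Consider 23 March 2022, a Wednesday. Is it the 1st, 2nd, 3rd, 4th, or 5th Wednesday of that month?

4th

Day 23 falls in week ⌈23/7⌉ of the month.
Days 1–7 hold the 1st Wednesday, 8–14 the 2nd, 15–21 the 3rd, 22–28 the 4th, 29–31 the 5th.
23 is in the range for the 4th.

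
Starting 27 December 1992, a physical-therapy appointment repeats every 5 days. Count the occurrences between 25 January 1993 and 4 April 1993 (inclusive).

Occurrences land 5·i days after 27 December 1992 for i = 0, 1, 2, …
25 January 1993 is 29 days after the start; 29 ÷ 5 = 5 remainder 4; since the remainder is 4, round up to i = 6. First occurrence in the window: #7 on 26 January 1993 (6×5 = 30 days in).
4 April 1993 is 98 days after the start; 98 ÷ 5 = 19 remainder 3. Last occurrence in the window: #20 on 1 April 1993.
Occurrences #7 through #20: 14 in total.

14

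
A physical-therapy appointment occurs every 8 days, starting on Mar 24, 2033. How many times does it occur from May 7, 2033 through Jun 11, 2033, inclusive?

Occurrences land 8·i days after Mar 24, 2033 for i = 0, 1, 2, …
May 7, 2033 is 44 days after the start; 44 ÷ 8 = 5 remainder 4; since the remainder is 4, round up to i = 6. First occurrence in the window: #7 on May 11, 2033 (6×8 = 48 days in).
Jun 11, 2033 is 79 days after the start; 79 ÷ 8 = 9 remainder 7. Last occurrence in the window: #10 on Jun 4, 2033.
Occurrences #7 through #10: 4 in total.

4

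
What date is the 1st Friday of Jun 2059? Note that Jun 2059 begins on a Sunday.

Jun 6, 2059

Jun 2059 begins on a Sunday, so the first Friday is Jun 6 (5 days later).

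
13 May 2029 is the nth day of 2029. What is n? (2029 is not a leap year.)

133

Days in months before May: 31 + 28 + 31 + 30 = 120.
Plus 13 days into May → day 133.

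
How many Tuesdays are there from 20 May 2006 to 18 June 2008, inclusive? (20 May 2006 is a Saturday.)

109

20 May 2006 is a Saturday; the first Tuesday on or after it is 23 May 2006 (3 days later).
From 23 May 2006 to 18 June 2008: 222 + 365 + 170 = 757 days (rest of 2006, 2007, to 18 June 2008 in 2008).
757 ÷ 7 = 108 full weeks with remainder 1, so 108 more Tuesdays after the first → 109.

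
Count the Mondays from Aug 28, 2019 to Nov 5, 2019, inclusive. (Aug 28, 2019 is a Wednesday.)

10

Aug 28, 2019 is a Wednesday; the first Monday on or after it is Sep 2, 2019 (5 days later).
From Sep 2, 2019 to Nov 5, 2019: 28 + 31 + 5 = 64 days (rest of Sep, Oct, Nov).
64 ÷ 7 = 9 full weeks with remainder 1, so 9 more Mondays after the first → 10.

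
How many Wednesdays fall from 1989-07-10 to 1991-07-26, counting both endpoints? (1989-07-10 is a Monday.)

107

1989-07-10 is a Monday; the first Wednesday on or after it is 1989-07-12 (2 days later).
From 1989-07-12 to 1991-07-26: 172 + 365 + 207 = 744 days (rest of 1989, 1990, to 1991-07-26 in 1991).
744 ÷ 7 = 106 full weeks with remainder 2, so 106 more Wednesdays after the first → 107.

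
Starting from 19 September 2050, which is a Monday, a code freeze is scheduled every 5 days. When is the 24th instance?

12 January 2051

The 24th occurrence is 23 intervals after the first: 23 × 5 = 115 days after 19 September 2050.
September has 30 days — 11 days to the end of September leaves 104.
October has 31 days (73 left).
November has 30 days (43 left).
December has 31 days (12 left).
12 days into January → 12 January 2051.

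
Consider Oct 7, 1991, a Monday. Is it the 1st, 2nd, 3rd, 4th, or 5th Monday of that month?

1st

Day 7 falls in week ⌈7/7⌉ of the month.
Days 1–7 hold the 1st Monday, 8–14 the 2nd, 15–21 the 3rd, 22–28 the 4th, 29–31 the 5th.
7 is in the range for the 1st.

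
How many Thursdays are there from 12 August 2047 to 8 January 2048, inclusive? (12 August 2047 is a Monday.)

12 August 2047 is a Monday; the first Thursday on or after it is 15 August 2047 (3 days later).
From 15 August 2047 to 8 January 2048: 16 + 30 + 31 + 30 + 31 + 8 = 146 days (rest of August, September, October, November, December, January).
146 ÷ 7 = 20 full weeks with remainder 6, so 20 more Thursdays after the first → 21.

21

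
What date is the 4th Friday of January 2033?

January 28, 2033

January 2033 begins on a Saturday, so the first Friday is January 7 (6 days later).
The 4th Friday is 3 weeks later: 7 + 21 = 28.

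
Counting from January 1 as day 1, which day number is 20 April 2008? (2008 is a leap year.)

111

Days in months before April: 31 + 29 + 31 = 91.
Plus 20 days into April → day 111.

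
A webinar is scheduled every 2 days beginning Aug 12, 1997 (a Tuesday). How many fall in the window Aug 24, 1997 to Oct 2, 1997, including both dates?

Occurrences land 2·i days after Aug 12, 1997 for i = 0, 1, 2, …
Aug 24, 1997 is 12 days after the start; 12 ÷ 2 = 6 remainder 0. First occurrence in the window: #7 on Aug 24, 1997 (6×2 = 12 days in).
Oct 2, 1997 is 51 days after the start; 51 ÷ 2 = 25 remainder 1. Last occurrence in the window: #26 on Oct 1, 1997.
Occurrences #7 through #26: 20 in total.

20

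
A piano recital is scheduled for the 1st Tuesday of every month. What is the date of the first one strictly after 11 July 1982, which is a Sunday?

3 August 1982

July 1982 starts on a Thursday, so its 1st Tuesday is 6 July 1982 (5 days in).
That is not after 11 July 1982, so look at August 1982.
August 1982 starts on a Sunday, so its 1st Tuesday is 3 August 1982 (2 days in).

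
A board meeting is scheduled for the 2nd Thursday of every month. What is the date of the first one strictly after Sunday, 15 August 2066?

August 2066 starts on a Sunday; its first Thursday is the 5th, so the 2nd Thursday is the 12th — 12 August 2066.
That is not after 15 August 2066, so look at September 2066.
September 2066 starts on a Wednesday; its first Thursday is the 2nd, so the 2nd Thursday is the 9th — 9 September 2066.

9 September 2066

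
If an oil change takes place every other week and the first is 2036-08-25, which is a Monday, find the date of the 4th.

The 4th occurrence is 3 intervals after the first: 3 × 14 = 42 days after 2036-08-25.
August has 31 days — 6 days to the end of August leaves 36.
September has 30 days (6 left).
6 days into October → 2036-10-06.

2036-10-06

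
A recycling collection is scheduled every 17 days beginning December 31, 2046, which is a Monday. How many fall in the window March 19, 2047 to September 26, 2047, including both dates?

11

Occurrences land 17·i days after December 31, 2046 for i = 0, 1, 2, …
March 19, 2047 is 78 days after the start; 78 ÷ 17 = 4 remainder 10; since the remainder is 10, round up to i = 5. First occurrence in the window: #6 on March 26, 2047 (5×17 = 85 days in).
September 26, 2047 is 269 days after the start; 269 ÷ 17 = 15 remainder 14. Last occurrence in the window: #16 on September 12, 2047.
Occurrences #6 through #16: 11 in total.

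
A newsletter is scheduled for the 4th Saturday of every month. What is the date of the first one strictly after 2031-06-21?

2031-06-28

June 2031 starts on a Sunday; its first Saturday is the 7th, so the 4th Saturday is the 28th — 2031-06-28.
2031-06-28 is after 2031-06-21, so that is the next one.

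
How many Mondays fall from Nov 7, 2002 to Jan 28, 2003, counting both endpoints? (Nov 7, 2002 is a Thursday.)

Nov 7, 2002 is a Thursday; the first Monday on or after it is Nov 11, 2002 (4 days later).
From Nov 11, 2002 to Jan 28, 2003: 19 + 31 + 28 = 78 days (rest of Nov, Dec, Jan).
78 ÷ 7 = 11 full weeks with remainder 1, so 11 more Mondays after the first → 12.

12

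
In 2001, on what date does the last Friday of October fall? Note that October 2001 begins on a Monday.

26 October 2001

October 2001 begins on a Monday, so the first Friday is October 5 (4 days later).
October 2001 has 31 days. Adding weeks: 5, 12, 19, 26 — the last one ≤ 31 is the 26th.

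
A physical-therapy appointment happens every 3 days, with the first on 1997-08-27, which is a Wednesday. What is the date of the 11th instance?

The 11th occurrence is 10 intervals after the first: 10 × 3 = 30 days after 1997-08-27.
August has 31 days — 4 days to the end of August leaves 26.
26 days into September → 1997-09-26.

1997-09-26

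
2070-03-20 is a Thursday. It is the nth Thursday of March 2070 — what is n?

3rd

Day 20 falls in week ⌈20/7⌉ of the month.
Days 1–7 hold the 1st Thursday, 8–14 the 2nd, 15–21 the 3rd, 22–28 the 4th, 29–31 the 5th.
20 is in the range for the 3rd.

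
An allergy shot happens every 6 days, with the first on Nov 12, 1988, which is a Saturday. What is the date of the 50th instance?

Sep 2, 1989

The 50th occurrence is 49 intervals after the first: 49 × 6 = 294 days after Nov 12, 1988.
Nov has 30 days — 18 days to the end of Nov leaves 276.
Dec has 31 days (245 left).
Jan has 31 days (214 left).
Feb has 28 days (186 left).
Mar has 31 days (155 left).
Apr has 30 days (125 left).
May has 31 days (94 left).
Jun has 30 days (64 left).
Jul has 31 days (33 left).
Aug has 31 days (2 left).
2 days into Sep → Sep 2, 1989.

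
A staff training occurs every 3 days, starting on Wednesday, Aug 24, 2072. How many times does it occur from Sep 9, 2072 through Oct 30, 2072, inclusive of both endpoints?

17

Occurrences land 3·i days after Aug 24, 2072 for i = 0, 1, 2, …
Sep 9, 2072 is 16 days after the start; 16 ÷ 3 = 5 remainder 1; since the remainder is 1, round up to i = 6. First occurrence in the window: #7 on Sep 11, 2072 (6×3 = 18 days in).
Oct 30, 2072 is 67 days after the start; 67 ÷ 3 = 22 remainder 1. Last occurrence in the window: #23 on Oct 29, 2072.
Occurrences #7 through #23: 17 in total.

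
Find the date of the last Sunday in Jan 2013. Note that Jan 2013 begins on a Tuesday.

Jan 2013 begins on a Tuesday, so the first Sunday is Jan 6 (5 days later).
Jan 2013 has 31 days. Adding weeks: 6, 13, 20, 27 — the last one ≤ 31 is the 27th.

Jan 27, 2013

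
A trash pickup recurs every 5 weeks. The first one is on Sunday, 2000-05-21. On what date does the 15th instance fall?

2001-09-23

The 15th occurrence is 14 intervals after the first: 14 × 35 = 490 days after 2000-05-21.
May has 31 days — 10 days to the end of May leaves 480.
From end of May to end of 2000 is 214 days (266 left).
January has 31 days (235 left).
February has 28 days (207 left).
March has 31 days (176 left).
April has 30 days (146 left).
May has 31 days (115 left).
June has 30 days (85 left).
July has 31 days (54 left).
August has 31 days (23 left).
23 days into September → 2001-09-23.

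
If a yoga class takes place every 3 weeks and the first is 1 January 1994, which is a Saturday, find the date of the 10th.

The 10th occurrence is 9 intervals after the first: 9 × 21 = 189 days after 1 January 1994.
January has 31 days — 30 days to the end of January leaves 159.
February has 28 days (131 left).
March has 31 days (100 left).
April has 30 days (70 left).
May has 31 days (39 left).
June has 30 days (9 left).
9 days into July → 9 July 1994.

9 July 1994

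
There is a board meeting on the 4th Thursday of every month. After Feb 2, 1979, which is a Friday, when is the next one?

Feb 22, 1979

Feb 1979 starts on a Thursday; its first Thursday is the 1st, so the 4th Thursday is the 22nd — Feb 22, 1979.
Feb 22, 1979 is after Feb 2, 1979, so that is the next one.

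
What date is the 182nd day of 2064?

30 June 2064

January has 31 days (182 − 31 = 151 remain).
February has 29 days (151 − 29 = 122 remain).
March has 31 days (122 − 31 = 91 remain).
April has 30 days (91 − 30 = 61 remain).
May has 31 days (61 − 31 = 30 remain).
30 into June → June 30.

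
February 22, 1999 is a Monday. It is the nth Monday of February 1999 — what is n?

Day 22 falls in week ⌈22/7⌉ of the month.
Days 1–7 hold the 1st Monday, 8–14 the 2nd, 15–21 the 3rd, 22–28 the 4th, 29–31 the 5th.
22 is in the range for the 4th.

4th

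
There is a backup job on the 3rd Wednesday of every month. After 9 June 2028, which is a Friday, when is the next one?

June 2028 starts on a Thursday; its first Wednesday is the 7th, so the 3rd Wednesday is the 21st — 21 June 2028.
21 June 2028 is after 9 June 2028, so that is the next one.

21 June 2028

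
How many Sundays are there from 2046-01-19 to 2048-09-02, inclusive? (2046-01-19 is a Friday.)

2046-01-19 is a Friday; the first Sunday on or after it is 2046-01-21 (2 days later).
From 2046-01-21 to 2048-09-02: 344 + 365 + 246 = 955 days (rest of 2046, 2047, to 2048-09-02 in 2048).
955 ÷ 7 = 136 full weeks with remainder 3, so 136 more Sundays after the first → 137.

137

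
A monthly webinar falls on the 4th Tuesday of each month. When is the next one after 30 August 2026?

22 September 2026

August 2026 starts on a Saturday; its first Tuesday is the 4th, so the 4th Tuesday is the 25th — 25 August 2026.
That is not after 30 August 2026, so look at September 2026.
September 2026 starts on a Tuesday; its first Tuesday is the 1st, so the 4th Tuesday is the 22nd — 22 September 2026.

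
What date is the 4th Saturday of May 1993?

May 1993 begins on a Saturday, so the first Saturday is May 1.
The 4th Saturday is 3 weeks later: 1 + 21 = 22.

22 May 1993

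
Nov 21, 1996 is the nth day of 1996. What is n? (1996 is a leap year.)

Days in months before Nov: 31 + 29 + 31 + 30 + 31 + 30 + 31 + 31 + 30 + 31 = 305.
Plus 21 days into Nov → day 326.

326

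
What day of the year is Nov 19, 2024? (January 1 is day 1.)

324

Days in months before Nov: 31 + 29 + 31 + 30 + 31 + 30 + 31 + 31 + 30 + 31 = 305.
Plus 19 days into Nov → day 324.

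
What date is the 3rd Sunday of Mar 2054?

The first Sunday of Mar 2054 is Mar 1.
The 3rd Sunday is 2 weeks later: 1 + 14 = 15.

Mar 15, 2054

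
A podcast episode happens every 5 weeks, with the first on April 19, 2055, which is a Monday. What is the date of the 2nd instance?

May 24, 2055

The 2nd occurrence is 1 interval after the first: 1 × 35 = 35 days after April 19, 2055.
April has 30 days — 11 days to the end of April leaves 24.
24 days into May → May 24, 2055.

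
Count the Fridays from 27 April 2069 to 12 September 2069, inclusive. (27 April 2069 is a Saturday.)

27 April 2069 is a Saturday; the first Friday on or after it is 3 May 2069 (6 days later).
From 3 May 2069 to 12 September 2069: 28 + 30 + 31 + 31 + 12 = 132 days (rest of May, June, July, August, September).
132 ÷ 7 = 18 full weeks with remainder 6, so 18 more Fridays after the first → 19.

19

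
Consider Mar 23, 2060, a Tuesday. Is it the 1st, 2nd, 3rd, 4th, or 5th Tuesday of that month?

Day 23 falls in week ⌈23/7⌉ of the month.
Days 1–7 hold the 1st Tuesday, 8–14 the 2nd, 15–21 the 3rd, 22–28 the 4th, 29–31 the 5th.
23 is in the range for the 4th.

4th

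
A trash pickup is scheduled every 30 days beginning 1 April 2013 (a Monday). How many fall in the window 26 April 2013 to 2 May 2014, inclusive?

13

Occurrences land 30·i days after 1 April 2013 for i = 0, 1, 2, …
26 April 2013 is 25 days after the start; 25 ÷ 30 = 0 remainder 25; since the remainder is 25, round up to i = 1. First occurrence in the window: #2 on 1 May 2013 (1×30 = 30 days in).
2 May 2014 is 396 days after the start; 396 ÷ 30 = 13 remainder 6. Last occurrence in the window: #14 on 26 April 2014.
Occurrences #2 through #14: 13 in total.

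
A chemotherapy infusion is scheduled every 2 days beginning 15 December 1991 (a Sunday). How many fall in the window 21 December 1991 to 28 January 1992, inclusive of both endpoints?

20

Occurrences land 2·i days after 15 December 1991 for i = 0, 1, 2, …
21 December 1991 is 6 days after the start; 6 ÷ 2 = 3 remainder 0. First occurrence in the window: #4 on 21 December 1991 (3×2 = 6 days in).
28 January 1992 is 44 days after the start; 44 ÷ 2 = 22 remainder 0. Last occurrence in the window: #23 on 28 January 1992.
Occurrences #4 through #23: 20 in total.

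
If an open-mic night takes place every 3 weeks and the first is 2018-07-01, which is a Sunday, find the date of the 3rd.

2018-08-12

The 3rd occurrence is 2 intervals after the first: 2 × 21 = 42 days after 2018-07-01.
July has 31 days — 30 days to the end of July leaves 12.
12 days into August → 2018-08-12.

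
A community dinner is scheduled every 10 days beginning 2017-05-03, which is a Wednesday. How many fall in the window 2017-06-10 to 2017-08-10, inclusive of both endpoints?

Occurrences land 10·i days after 2017-05-03 for i = 0, 1, 2, …
2017-06-10 is 38 days after the start; 38 ÷ 10 = 3 remainder 8; since the remainder is 8, round up to i = 4. First occurrence in the window: #5 on 2017-06-12 (4×10 = 40 days in).
2017-08-10 is 99 days after the start; 99 ÷ 10 = 9 remainder 9. Last occurrence in the window: #10 on 2017-08-01.
Occurrences #5 through #10: 6 in total.

6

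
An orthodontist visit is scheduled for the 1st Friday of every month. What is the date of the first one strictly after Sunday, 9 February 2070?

7 March 2070

February 2070 starts on a Saturday, so its 1st Friday is 7 February 2070 (6 days in).
That is not after 9 February 2070, so look at March 2070.
March 2070 starts on a Saturday, so its 1st Friday is 7 March 2070 (6 days in).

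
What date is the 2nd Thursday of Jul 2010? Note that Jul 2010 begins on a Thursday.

Jul 8, 2010

Jul 2010 begins on a Thursday, so the first Thursday is Jul 1.
The 2nd Thursday is 1 weeks later: 1 + 7 = 8.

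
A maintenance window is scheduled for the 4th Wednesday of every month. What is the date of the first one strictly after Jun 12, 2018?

Jun 2018 starts on a Friday; its first Wednesday is the 6th, so the 4th Wednesday is the 27th — Jun 27, 2018.
Jun 27, 2018 is after Jun 12, 2018, so that is the next one.

Jun 27, 2018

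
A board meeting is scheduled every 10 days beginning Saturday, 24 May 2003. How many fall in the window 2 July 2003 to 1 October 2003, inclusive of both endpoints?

Occurrences land 10·i days after 24 May 2003 for i = 0, 1, 2, …
2 July 2003 is 39 days after the start; 39 ÷ 10 = 3 remainder 9; since the remainder is 9, round up to i = 4. First occurrence in the window: #5 on 3 July 2003 (4×10 = 40 days in).
1 October 2003 is 130 days after the start; 130 ÷ 10 = 13 remainder 0. Last occurrence in the window: #14 on 1 October 2003.
Occurrences #5 through #14: 10 in total.

10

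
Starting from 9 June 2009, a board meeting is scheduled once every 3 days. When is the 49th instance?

31 October 2009

The 49th occurrence is 48 intervals after the first: 48 × 3 = 144 days after 9 June 2009.
June has 30 days — 21 days to the end of June leaves 123.
July has 31 days (92 left).
August has 31 days (61 left).
September has 30 days (31 left).
31 days into October → 31 October 2009.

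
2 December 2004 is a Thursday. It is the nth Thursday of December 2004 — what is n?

1st

Day 2 falls in week ⌈2/7⌉ of the month.
Days 1–7 hold the 1st Thursday, 8–14 the 2nd, 15–21 the 3rd, 22–28 the 4th, 29–31 the 5th.
2 is in the range for the 1st.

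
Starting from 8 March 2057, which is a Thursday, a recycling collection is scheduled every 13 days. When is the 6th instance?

12 May 2057

The 6th occurrence is 5 intervals after the first: 5 × 13 = 65 days after 8 March 2057.
March has 31 days — 23 days to the end of March leaves 42.
April has 30 days (12 left).
12 days into May → 12 May 2057.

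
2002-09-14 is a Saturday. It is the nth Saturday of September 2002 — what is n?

Day 14 falls in week ⌈14/7⌉ of the month.
Days 1–7 hold the 1st Saturday, 8–14 the 2nd, 15–21 the 3rd, 22–28 the 4th, 29–31 the 5th.
14 is in the range for the 2nd.

2nd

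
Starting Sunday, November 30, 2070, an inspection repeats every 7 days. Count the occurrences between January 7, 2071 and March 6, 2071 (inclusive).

Occurrences land 7·i days after November 30, 2070 for i = 0, 1, 2, …
January 7, 2071 is 38 days after the start; 38 ÷ 7 = 5 remainder 3; since the remainder is 3, round up to i = 6. First occurrence in the window: #7 on January 11, 2071 (6×7 = 42 days in).
March 6, 2071 is 96 days after the start; 96 ÷ 7 = 13 remainder 5. Last occurrence in the window: #14 on March 1, 2071.
Occurrences #7 through #14: 8 in total.

8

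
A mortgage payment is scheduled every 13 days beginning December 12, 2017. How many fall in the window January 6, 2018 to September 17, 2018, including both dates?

Occurrences land 13·i days after December 12, 2017 for i = 0, 1, 2, …
January 6, 2018 is 25 days after the start; 25 ÷ 13 = 1 remainder 12; since the remainder is 12, round up to i = 2. First occurrence in the window: #3 on January 7, 2018 (2×13 = 26 days in).
September 17, 2018 is 279 days after the start; 279 ÷ 13 = 21 remainder 6. Last occurrence in the window: #22 on September 11, 2018.
Occurrences #3 through #22: 20 in total.

20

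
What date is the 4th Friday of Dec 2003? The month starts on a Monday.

Dec 2003 begins on a Monday, so the first Friday is Dec 5 (4 days later).
The 4th Friday is 3 weeks later: 5 + 21 = 26.

Dec 26, 2003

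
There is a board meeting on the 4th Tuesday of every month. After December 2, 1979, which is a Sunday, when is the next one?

December 25, 1979

December 1979 starts on a Saturday; its first Tuesday is the 4th, so the 4th Tuesday is the 25th — December 25, 1979.
December 25, 1979 is after December 2, 1979, so that is the next one.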